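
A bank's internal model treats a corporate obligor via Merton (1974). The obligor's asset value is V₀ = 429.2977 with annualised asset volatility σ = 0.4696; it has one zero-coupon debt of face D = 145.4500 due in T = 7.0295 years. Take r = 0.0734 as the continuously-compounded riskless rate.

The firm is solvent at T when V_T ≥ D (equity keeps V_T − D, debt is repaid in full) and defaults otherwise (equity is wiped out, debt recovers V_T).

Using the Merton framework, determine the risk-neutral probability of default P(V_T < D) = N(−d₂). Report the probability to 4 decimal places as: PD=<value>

Apply the equity-as-call identities (strike 145.4500, horizon 7.0295 years):
d₁ = [ln(V₀/D) + (r + σ²/2)T] / (σ√T)
   = [ln(429.2977/145.4500) + (0.0734 + 0.5·0.4696²)·7.0295] / (0.4696·√7.0295)
   = [1.082318 + 1.291053] / 1.245060 = 1.906230
d₂ = d₁ − σ√T = 1.906230 − 1.245060 = 0.661170
risk-neutral PD = N(−d₂) = N(-0.661170) = 0.254252

PD=0.2543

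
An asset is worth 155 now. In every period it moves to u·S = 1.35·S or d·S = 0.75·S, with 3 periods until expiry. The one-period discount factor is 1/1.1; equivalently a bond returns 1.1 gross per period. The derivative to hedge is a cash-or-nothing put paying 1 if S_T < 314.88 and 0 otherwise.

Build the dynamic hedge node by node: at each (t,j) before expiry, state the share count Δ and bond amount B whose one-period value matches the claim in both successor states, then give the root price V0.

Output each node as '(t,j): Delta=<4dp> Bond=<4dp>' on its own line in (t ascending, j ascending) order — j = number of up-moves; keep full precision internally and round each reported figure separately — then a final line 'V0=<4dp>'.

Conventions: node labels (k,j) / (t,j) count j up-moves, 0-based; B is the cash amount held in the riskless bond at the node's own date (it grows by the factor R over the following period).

(0,0): Delta=-0.0030 Bond=1.0709
(1,0): Delta=0.0000 Bond=0.8264
(1,1): Delta=-0.0042 Bond=1.4291
(2,0): Delta=0.0000 Bond=0.9091
(2,1): Delta=0.0000 Bond=0.9091
(2,2): Delta=-0.0059 Bond=2.0455
V0=0.6022

Arbitrage-free pricing uses the up-move probability p* = (R−d)/(u−d) = 0.5833, discounting each step at R = 1.1.
Payoffs at expiry: V(3,0)=1.0000, V(3,1)=1.0000, V(3,2)=1.0000, V(3,3)=0.0000
(2,0): S=87.1875. Δ = (V_up−V_dn)/(S_up−S_dn) = (1.0000−1.0000)/(117.7031−65.3906) = 0.0000. V = [p*·1.0000 + (1−p*)·1.0000]/1.1 = 0.9091. B = V − Δ·S = 0.9091.
(2,1): S=156.9375. Δ = (V_up−V_dn)/(S_up−S_dn) = (1.0000−1.0000)/(211.8656−117.7031) = 0.0000. V = [p*·1.0000 + (1−p*)·1.0000]/1.1 = 0.9091. B = V − Δ·S = 0.9091.
(2,2): S=282.4875. Δ = (V_up−V_dn)/(S_up−S_dn) = (0.0000−1.0000)/(381.3581−211.8656) = -0.0059. V = [p*·0.0000 + (1−p*)·1.0000]/1.1 = 0.3788. B = V − Δ·S = 2.0455.
(1,0): S=116.2500. Δ = (V_up−V_dn)/(S_up−S_dn) = (0.9091−0.9091)/(156.9375−87.1875) = 0.0000. V = [p*·0.9091 + (1−p*)·0.9091]/1.1 = 0.8264. B = V − Δ·S = 0.8264.
(1,1): S=209.2500. Δ = (V_up−V_dn)/(S_up−S_dn) = (0.3788−0.9091)/(282.4875−156.9375) = -0.0042. V = [p*·0.3788 + (1−p*)·0.9091]/1.1 = 0.5452. B = V − Δ·S = 1.4291.
(0,0): S=155.0000. Δ = (V_up−V_dn)/(S_up−S_dn) = (0.5452−0.8264)/(209.2500−116.2500) = -0.0030. V = [p*·0.5452 + (1−p*)·0.8264]/1.1 = 0.6022. B = V − Δ·S = 1.0709.
Verification: the root portfolio costs Δ(0,0)·S0 + B(0,0) = 0.6022, matching V0.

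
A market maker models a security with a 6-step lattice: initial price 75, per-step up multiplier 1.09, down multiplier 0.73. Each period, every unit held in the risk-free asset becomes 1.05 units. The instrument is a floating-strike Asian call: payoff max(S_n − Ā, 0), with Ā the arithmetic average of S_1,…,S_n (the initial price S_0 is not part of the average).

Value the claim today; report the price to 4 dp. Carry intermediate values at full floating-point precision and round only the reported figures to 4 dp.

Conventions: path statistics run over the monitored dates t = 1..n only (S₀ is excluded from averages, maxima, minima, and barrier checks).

No-arbitrage gives p* = (R−d)/(u−d) = 0.8889: enumerate every path, weight its payoff by its p*-probability, and discount by R^6.
Enumerate all 2^6 = 64 price paths (U = up ×1.09, D = down ×0.73); each path with k up-moves has probability p*^k·(1−p*)^(6−k).
DDDDDD: Ā=28.6818, payoff=0.0000, prob=0.000002
UDDDDD: Ā=42.8262, payoff=0.0000, prob=0.000015
DUDDDD: Ā=38.3262, payoff=0.0000, prob=0.000015
UUDDDD: Ā=57.2268, payoff=0.0000, prob=0.000120
DDUDDD: Ā=35.0412, payoff=0.0000, prob=0.000015
UDUDDD: Ā=52.3218, payoff=0.0000, prob=0.000120
DUUDDD: Ā=47.8218, payoff=0.0000, prob=0.000120
UUUDDD: Ā=71.4051, payoff=0.0000, prob=0.000963
DDDUDD: Ā=32.6431, payoff=0.0000, prob=0.000015
UDDUDD: Ā=48.7411, payoff=0.0000, prob=0.000120
DUDUDD: Ā=44.2411, payoff=0.0000, prob=0.000120
UUDUDD: Ā=66.0587, payoff=0.0000, prob=0.000963
DDUUDD: Ā=40.9561, payoff=0.0000, prob=0.000120
UDUUDD: Ā=61.1537, payoff=0.0000, prob=0.000963
DUUUDD: Ā=56.6537, payoff=0.0000, prob=0.000963
UUUUDD: Ā=84.5925, payoff=0.0000, prob=0.007707
DDDDUD: Ā=30.8926, payoff=0.0000, prob=0.000015
UDDDUD: Ā=46.1273, payoff=0.0000, prob=0.000120
DUDDUD: Ā=41.6273, payoff=0.0000, prob=0.000120
UUDDUD: Ā=62.1558, payoff=0.0000, prob=0.000963
DDUDUD: Ā=38.3423, payoff=0.0000, prob=0.000120
UDUDUD: Ā=57.2508, payoff=0.0000, prob=0.000963
DUUDUD: Ā=52.7508, payoff=0.0000, prob=0.000963
UUUDUD: Ā=78.7648, payoff=0.0000, prob=0.007707
DDDUUD: Ā=35.9442, payoff=0.0000, prob=0.000120
UDDUUD: Ā=53.6701, payoff=0.0000, prob=0.000963
DUDUUD: Ā=49.1701, payoff=0.0000, prob=0.000963
UUDUUD: Ā=73.4184, payoff=0.0000, prob=0.007707
DDUUUD: Ā=45.8851, payoff=0.0000, prob=0.000963
UDUUUD: Ā=68.5134, payoff=0.0000, prob=0.007707
DUUUUD: Ā=64.0134, payoff=0.0000, prob=0.007707
UUUUUD: Ā=95.5816, payoff=0.0000, prob=0.061659
DDDDDU: Ā=29.6146, payoff=0.0000, prob=0.000015
UDDDDU: Ā=44.2191, payoff=0.0000, prob=0.000120
DUDDDU: Ā=39.7191, payoff=0.0000, prob=0.000120
UUDDDU: Ā=59.3066, payoff=0.0000, prob=0.000963
DDUDDU: Ā=36.4341, payoff=0.0000, prob=0.000120
UDUDDU: Ā=54.4016, payoff=0.0000, prob=0.000963
DUUDDU: Ā=49.9016, payoff=0.0000, prob=0.000963
UUUDDU: Ā=74.5107, payoff=0.0000, prob=0.007707
DDDUDU: Ā=34.0361, payoff=0.0000, prob=0.000120
UDDUDU: Ā=50.8210, payoff=0.0000, prob=0.000963
DUDUDU: Ā=46.3210, payoff=0.0000, prob=0.000963
UUDUDU: Ā=69.1642, payoff=0.0000, prob=0.007707
DDUUDU: Ā=43.0360, payoff=0.0000, prob=0.000963
UDUUDU: Ā=64.2592, payoff=0.0000, prob=0.007707
DUUUDU: Ā=59.7592, payoff=0.0000, prob=0.007707
UUUUDU: Ā=89.2295, payoff=0.0000, prob=0.061659
DDDDUU: Ā=32.2855, payoff=0.0000, prob=0.000120
UDDDUU: Ā=48.2071, payoff=0.0000, prob=0.000963
DUDDUU: Ā=43.7071, payoff=0.0000, prob=0.000963
UUDDUU: Ā=65.2613, payoff=0.0000, prob=0.007707
DDUDUU: Ā=40.4221, payoff=0.0000, prob=0.000963
UDUDUU: Ā=60.3563, payoff=0.0000, prob=0.007707
DUUDUU: Ā=55.8563, payoff=0.5611, prob=0.007707
UUUDUU: Ā=83.4019, payoff=0.8378, prob=0.061659
DDDUUU: Ā=38.0241, payoff=0.0000, prob=0.000963
UDDUUU: Ā=56.7757, payoff=0.0000, prob=0.007707
DUDUUU: Ā=52.2757, payoff=4.1417, prob=0.007707
UUDUUU: Ā=78.0554, payoff=6.1842, prob=0.061659
DDUUUU: Ā=48.9907, payoff=7.4267, prob=0.007707
UDUUUU: Ā=73.1504, payoff=11.0892, prob=0.061659
DUUUUU: Ā=68.6504, payoff=15.5892, prob=0.061659
UUUUUU: Ā=102.5054, payoff=23.2771, prob=0.493270
Price = Σ prob·payoff / R^6 = 13.653304 / 1.340096 = 10.1883

price = 10.1883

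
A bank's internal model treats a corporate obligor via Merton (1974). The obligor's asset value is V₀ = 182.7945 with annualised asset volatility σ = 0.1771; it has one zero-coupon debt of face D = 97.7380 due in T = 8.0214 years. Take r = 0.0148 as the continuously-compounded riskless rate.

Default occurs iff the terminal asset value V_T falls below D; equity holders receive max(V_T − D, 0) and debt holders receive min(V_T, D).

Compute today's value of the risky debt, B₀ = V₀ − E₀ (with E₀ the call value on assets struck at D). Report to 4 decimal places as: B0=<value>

With assets at 182.7945 and a single debt payment of 97.7380 at 8.0214 years:
d₁ = [ln(V₀/D) + (r + σ²/2)T] / (σ√T)
   = [ln(182.7945/97.7380) + (0.0148 + 0.5·0.1771²)·8.0214] / (0.1771·√8.0214)
   = [0.626072 + 0.244510] / 0.501584 = 1.735666
d₂ = d₁ − σ√T = 1.735666 − 0.501584 = 1.234082
N(d₁) = 0.958689,  N(d₂) = 0.891414,  e^(−rT) = 0.888059
E₀ = V₀·N(d₁) − D·e^(−rT)·N(d₂)
   = 182.7945·0.958689 − 97.7380·0.888059·0.891414 = 97.870819
B₀ = V₀ − E₀ = 182.7945 − 97.870819 = 84.923681

B0=84.9237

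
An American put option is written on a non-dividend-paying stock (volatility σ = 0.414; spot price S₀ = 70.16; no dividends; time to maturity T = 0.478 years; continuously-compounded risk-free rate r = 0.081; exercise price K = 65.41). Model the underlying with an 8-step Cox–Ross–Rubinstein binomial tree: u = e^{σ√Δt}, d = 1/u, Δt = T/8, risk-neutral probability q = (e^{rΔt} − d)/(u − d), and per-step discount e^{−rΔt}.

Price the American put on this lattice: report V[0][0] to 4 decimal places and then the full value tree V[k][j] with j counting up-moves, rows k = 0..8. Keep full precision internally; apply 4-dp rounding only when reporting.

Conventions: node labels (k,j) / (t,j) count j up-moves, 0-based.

price = 4.7876
tree:
4.7876
7.0638 2.5457
10.1147 4.0650 1.0429
13.9904 6.3165 1.8410 0.2506
18.6051 9.4870 3.1903 0.5022 0.0000
23.1098 13.6507 5.3930 1.0067 0.0000 0.0000
27.1810 18.6051 8.8025 2.0176 0.0000 0.0000 0.0000
30.8604 23.1098 13.6206 4.0439 0.0000 0.0000 0.0000 0.0000
34.1856 27.1810 18.6051 8.1052 0.0000 0.0000 0.0000 0.0000 0.0000

Δt=0.05975  u=1.10650  d=0.90375  q=0.49865  discount=0.99517
step 8 (expiry): payoffs max(K−S,0) = 34.1856 27.1810 18.6051 8.1052 0.0000 0.0000 0.0000 0.0000 0.0000
k=7: (k=7,j=0): S=34.5496, K−S=30.8604, hold=30.5446 ⇒ V=30.8604 exercise | (k=7,j=1): S=42.3002, K−S=23.1098, hold=22.7940 ⇒ V=23.1098 exercise | (k=7,j=2): S=51.7894, K−S=13.6206, hold=13.3048 ⇒ V=13.6206 exercise | (k=7,j=3): S=63.4074, K−S=2.0026, hold=4.0439 ⇒ V=4.0439 continue | (k=7,j=4): S=77.6317, K−S=0.0000, hold=0.0000 ⇒ V=0.0000 continue | (k=7,j=5): S=95.0469, K−S=0.0000, hold=0.0000 ⇒ V=0.0000 continue | (k=7,j=6): S=116.3689, K−S=0.0000, hold=0.0000 ⇒ V=0.0000 continue | (k=7,j=7): S=142.4741, K−S=0.0000, hold=0.0000 ⇒ V=0.0000 continue
k=6: (k=6,j=0): S=38.2290, K−S=27.1810, hold=26.8652 ⇒ V=27.1810 exercise | (k=6,j=1): S=46.8049, K−S=18.6051, hold=18.2893 ⇒ V=18.6051 exercise | (k=6,j=2): S=57.3048, K−S=8.1052, hold=8.8025 ⇒ V=8.8025 continue | (k=6,j=3): S=70.1600, K−S=0.0000, hold=2.0176 ⇒ V=2.0176 continue | (k=6,j=4): S=85.8991, K−S=0.0000, hold=0.0000 ⇒ V=0.0000 continue | (k=6,j=5): S=105.1689, K−S=0.0000, hold=0.0000 ⇒ V=0.0000 continue | (k=6,j=6): S=128.7616, K−S=0.0000, hold=0.0000 ⇒ V=0.0000 continue
k=5: (k=5,j=0): S=42.3002, K−S=23.1098, hold=22.7940 ⇒ V=23.1098 exercise | (k=5,j=1): S=51.7894, K−S=13.6206, hold=13.6507 ⇒ V=13.6507 continue | (k=5,j=2): S=63.4074, K−S=2.0026, hold=5.3930 ⇒ V=5.3930 continue | (k=5,j=3): S=77.6317, K−S=0.0000, hold=1.0067 ⇒ V=1.0067 continue | (k=5,j=4): S=95.0469, K−S=0.0000, hold=0.0000 ⇒ V=0.0000 continue | (k=5,j=5): S=116.3689, K−S=0.0000, hold=0.0000 ⇒ V=0.0000 continue
k=4: (k=4,j=0): S=46.8049, K−S=18.6051, hold=18.3042 ⇒ V=18.6051 exercise | (k=4,j=1): S=57.3048, K−S=8.1052, hold=9.4870 ⇒ V=9.4870 continue | (k=4,j=2): S=70.1600, K−S=0.0000, hold=3.1903 ⇒ V=3.1903 continue | (k=4,j=3): S=85.8991, K−S=0.0000, hold=0.5022 ⇒ V=0.5022 continue | (k=4,j=4): S=105.1689, K−S=0.0000, hold=0.0000 ⇒ V=0.0000 continue
k=3: (k=3,j=0): S=51.7894, K−S=13.6206, hold=13.9904 ⇒ V=13.9904 continue | (k=3,j=1): S=63.4074, K−S=2.0026, hold=6.3165 ⇒ V=6.3165 continue | (k=3,j=2): S=77.6317, K−S=0.0000, hold=1.8410 ⇒ V=1.8410 continue | (k=3,j=3): S=95.0469, K−S=0.0000, hold=0.2506 ⇒ V=0.2506 continue
k=2: (k=2,j=0): S=57.3048, K−S=8.1052, hold=10.1147 ⇒ V=10.1147 continue | (k=2,j=1): S=70.1600, K−S=0.0000, hold=4.0650 ⇒ V=4.0650 continue | (k=2,j=2): S=85.8991, K−S=0.0000, hold=1.0429 ⇒ V=1.0429 continue
k=1: (k=1,j=0): S=63.4074, K−S=2.0026, hold=7.0638 ⇒ V=7.0638 continue | (k=1,j=1): S=77.6317, K−S=0.0000, hold=2.5457 ⇒ V=2.5457 continue
k=0: (k=0,j=0): S=70.1600, K−S=0.0000, hold=4.7876 ⇒ V=4.7876 continue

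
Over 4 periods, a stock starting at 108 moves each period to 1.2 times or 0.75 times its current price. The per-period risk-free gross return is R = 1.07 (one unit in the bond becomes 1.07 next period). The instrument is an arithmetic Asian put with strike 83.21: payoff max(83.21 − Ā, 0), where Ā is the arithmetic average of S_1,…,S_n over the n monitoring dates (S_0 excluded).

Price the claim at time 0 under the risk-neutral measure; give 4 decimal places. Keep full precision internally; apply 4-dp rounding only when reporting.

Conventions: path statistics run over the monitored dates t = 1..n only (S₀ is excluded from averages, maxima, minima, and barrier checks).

price = 0.9884

No-arbitrage gives p* = (R−d)/(u−d) = 0.7111: enumerate every path, weight its payoff by its p*-probability, and discount by R^4.
Enumerate all 2^4 = 16 price paths (U = up ×1.2, D = down ×0.75); each path with k up-moves has probability p*^k·(1−p*)^(4−k).
DDDD: Ā=55.3711, payoff=27.8389, prob=0.006965
UDDD: Ā=88.5938, payoff=0.0000, prob=0.017145
DUDD: Ā=76.4437, payoff=6.7663, prob=0.017145
UUDD: Ā=122.3100, payoff=0.0000, prob=0.042202
DDUD: Ā=67.3312, payoff=15.8788, prob=0.017145
UDUD: Ā=107.7300, payoff=0.0000, prob=0.042202
DUUD: Ā=95.5800, payoff=0.0000, prob=0.042202
UUUD: Ā=152.9280, payoff=0.0000, prob=0.103883
DDDU: Ā=60.4969, payoff=22.7131, prob=0.017145
UDDU: Ā=96.7950, payoff=0.0000, prob=0.042202
DUDU: Ā=84.6450, payoff=0.0000, prob=0.042202
UUDU: Ā=135.4320, payoff=0.0000, prob=0.103883
DDUU: Ā=75.5325, payoff=7.6775, prob=0.042202
UDUU: Ā=120.8520, payoff=0.0000, prob=0.103883
DUUU: Ā=108.7020, payoff=0.0000, prob=0.103883
UUUU: Ā=173.9232, payoff=0.0000, prob=0.255711
Price = Σ prob·payoff / R^4 = 1.295559 / 1.310796 = 0.9884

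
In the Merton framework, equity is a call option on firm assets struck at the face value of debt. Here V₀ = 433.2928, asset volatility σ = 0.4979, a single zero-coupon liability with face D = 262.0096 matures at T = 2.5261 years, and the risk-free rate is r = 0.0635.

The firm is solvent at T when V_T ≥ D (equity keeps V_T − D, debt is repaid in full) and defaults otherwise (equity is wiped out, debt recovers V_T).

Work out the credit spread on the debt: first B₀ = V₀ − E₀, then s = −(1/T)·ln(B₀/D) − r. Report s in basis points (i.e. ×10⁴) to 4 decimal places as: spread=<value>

Apply the equity-as-call identities (strike 262.0096, horizon 2.5261 years):
d₁ = [ln(V₀/D) + (r + σ²/2)T] / (σ√T)
   = [ln(433.2928/262.0096) + (0.0635 + 0.5·0.4979²)·2.5261] / (0.4979·√2.5261)
   = [0.503033 + 0.473523] / 0.791348 = 1.234041
d₂ = d₁ − σ√T = 1.234041 − 0.791348 = 0.442693
N(d₁) = 0.891406,  N(d₂) = 0.671006,  e^(−rT) = 0.851797
E₀ = V₀·N(d₁) − D·e^(−rT)·N(d₂)
   = 433.2928·0.891406 − 262.0096·0.851797·0.671006 = 236.485448
B₀ = V₀ − E₀ = 433.2928 − 236.485448 = 196.807352
spread = −(1/T)·ln(B₀/D) − r = −(1/2.5261)·ln(196.807352/262.0096) − 0.0635 = 0.04977968
in basis points: 0.04977968 × 10⁴ = 497.7968 bp

spread=497.7968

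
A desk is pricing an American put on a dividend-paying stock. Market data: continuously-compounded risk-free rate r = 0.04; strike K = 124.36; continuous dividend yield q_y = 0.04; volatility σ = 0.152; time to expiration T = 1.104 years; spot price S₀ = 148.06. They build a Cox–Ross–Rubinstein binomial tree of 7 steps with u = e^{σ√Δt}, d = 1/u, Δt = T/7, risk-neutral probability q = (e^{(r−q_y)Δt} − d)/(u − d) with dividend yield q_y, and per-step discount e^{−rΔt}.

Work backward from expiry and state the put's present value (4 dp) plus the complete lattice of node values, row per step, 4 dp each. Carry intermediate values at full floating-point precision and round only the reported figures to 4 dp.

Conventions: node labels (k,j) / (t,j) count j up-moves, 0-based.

price = 1.3058
tree:
1.3058
2.2189 0.3530
3.7114 0.6624 0.0290
6.0827 1.2409 0.0566 0.0000
9.6995 2.3203 0.1106 0.0000 0.0000
14.8740 4.3297 0.2161 0.0000 0.0000 0.0000
21.2875 8.0614 0.4222 0.0000 0.0000 0.0000 0.0000
27.3253 14.8740 0.8249 0.0000 0.0000 0.0000 0.0000 0.0000

Δt=0.15771, u=1.06222, d=0.94142, q=0.48491, disc=e^(-rΔt)=0.99371
k=7 terminal: V=max(K-S,0) → 27.3253 14.8740 0.8249 0.0000 0.0000 0.0000 0.0000 0.0000
k=6: j=0 S=103.0725 intr=21.2875 cont=21.1536 V=21.2875[EX]; j=1 S=116.2986 intr=8.0614 cont=8.0107 V=8.0614[EX]; j=2 S=131.2218 intr=0.0000 cont=0.4222 V=0.4222[hold]; j=3 S=148.0600 intr=0.0000 cont=0.0000 V=0.0000[hold]; j=4 S=167.0588 intr=0.0000 cont=0.0000 V=0.0000[hold]; j=5 S=188.4955 intr=0.0000 cont=0.0000 V=0.0000[hold]; j=6 S=212.6829 intr=0.0000 cont=0.0000 V=0.0000[hold]
k=5: j=0 S=109.4860 intr=14.8740 cont=14.7804 V=14.8740[EX]; j=1 S=123.5351 intr=0.8249 cont=4.3297 V=4.3297[hold]; j=2 S=139.3869 intr=0.0000 cont=0.2161 V=0.2161[hold]; j=3 S=157.2728 intr=0.0000 cont=0.0000 V=0.0000[hold]; j=4 S=177.4538 intr=0.0000 cont=0.0000 V=0.0000[hold]; j=5 S=200.2243 intr=0.0000 cont=0.0000 V=0.0000[hold]
k=4: j=0 S=116.2986 intr=8.0614 cont=9.6995 V=9.6995[hold]; j=1 S=131.2218 intr=0.0000 cont=2.3203 V=2.3203[hold]; j=2 S=148.0600 intr=0.0000 cont=0.1106 V=0.1106[hold]; j=3 S=167.0588 intr=0.0000 cont=0.0000 V=0.0000[hold]; j=4 S=188.4955 intr=0.0000 cont=0.0000 V=0.0000[hold]
k=3: j=0 S=123.5351 intr=0.8249 cont=6.0827 V=6.0827[hold]; j=1 S=139.3869 intr=0.0000 cont=1.2409 V=1.2409[hold]; j=2 S=157.2728 intr=0.0000 cont=0.0566 V=0.0566[hold]; j=3 S=177.4538 intr=0.0000 cont=0.0000 V=0.0000[hold]
k=2: j=0 S=131.2218 intr=0.0000 cont=3.7114 V=3.7114[hold]; j=1 S=148.0600 intr=0.0000 cont=0.6624 V=0.6624[hold]; j=2 S=167.0588 intr=0.0000 cont=0.0290 V=0.0290[hold]
k=1: j=0 S=139.3869 intr=0.0000 cont=2.2189 V=2.2189[hold]; j=1 S=157.2728 intr=0.0000 cont=0.3530 V=0.3530[hold]
k=0: j=0 S=148.0600 intr=0.0000 cont=1.3058 V=1.3058[hold]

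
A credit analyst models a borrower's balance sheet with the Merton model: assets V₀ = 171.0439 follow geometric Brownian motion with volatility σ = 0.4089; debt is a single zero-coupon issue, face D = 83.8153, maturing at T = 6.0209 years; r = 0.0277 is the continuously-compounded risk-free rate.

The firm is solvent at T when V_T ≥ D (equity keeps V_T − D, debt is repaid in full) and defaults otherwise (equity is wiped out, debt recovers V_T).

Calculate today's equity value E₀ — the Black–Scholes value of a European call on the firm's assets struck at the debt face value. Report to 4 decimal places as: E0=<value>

Apply the equity-as-call identities (strike 83.8153, horizon 6.0209 years):
d₁ = [ln(V₀/D) + (r + σ²/2)T] / (σ√T)
   = [ln(171.0439/83.8153) + (0.0277 + 0.5·0.4089²)·6.0209] / (0.4089·√6.0209)
   = [0.713305 + 0.670124] / 1.003339 = 1.378824
d₂ = d₁ − σ√T = 1.378824 − 1.003339 = 0.375485
N(d₁) = 0.916026,  N(d₂) = 0.646350,  e^(−rT) = 0.846387
E₀ = V₀·N(d₁) − D·e^(−rT)·N(d₂)
   = 171.0439·0.916026 − 83.8153·0.846387·0.646350 = 110.828403

E0=110.8284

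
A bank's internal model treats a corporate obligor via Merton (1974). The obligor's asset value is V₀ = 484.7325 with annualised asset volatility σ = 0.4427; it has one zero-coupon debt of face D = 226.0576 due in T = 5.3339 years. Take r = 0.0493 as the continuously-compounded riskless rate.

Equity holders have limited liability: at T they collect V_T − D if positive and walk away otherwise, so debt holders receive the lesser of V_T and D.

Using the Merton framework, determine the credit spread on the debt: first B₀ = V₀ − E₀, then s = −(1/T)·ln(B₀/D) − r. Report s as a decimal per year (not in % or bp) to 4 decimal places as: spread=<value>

spread=0.0261

Equity is a call on the firm's assets struck at D = 226.0576:
d₁ = [ln(V₀/D) + (r + σ²/2)T] / (σ√T)
   = [ln(484.7325/226.0576) + (0.0493 + 0.5·0.4427²)·5.3339] / (0.4427·√5.3339)
   = [0.762807 + 0.785639] / 1.022426 = 1.514482
d₂ = d₁ − σ√T = 1.514482 − 1.022426 = 0.492056
N(d₁) = 0.935048,  N(d₂) = 0.688660,  e^(−rT) = 0.768772
E₀ = V₀·N(d₁) − D·e^(−rT)·N(d₂)
   = 484.7325·0.935048 − 226.0576·0.768772·0.688660 = 333.568298
B₀ = V₀ − E₀ = 484.7325 − 333.568298 = 151.164202
spread = −(1/T)·ln(B₀/D) − r = −(1/5.3339)·ln(151.164202/226.0576) − 0.0493 = 0.02614633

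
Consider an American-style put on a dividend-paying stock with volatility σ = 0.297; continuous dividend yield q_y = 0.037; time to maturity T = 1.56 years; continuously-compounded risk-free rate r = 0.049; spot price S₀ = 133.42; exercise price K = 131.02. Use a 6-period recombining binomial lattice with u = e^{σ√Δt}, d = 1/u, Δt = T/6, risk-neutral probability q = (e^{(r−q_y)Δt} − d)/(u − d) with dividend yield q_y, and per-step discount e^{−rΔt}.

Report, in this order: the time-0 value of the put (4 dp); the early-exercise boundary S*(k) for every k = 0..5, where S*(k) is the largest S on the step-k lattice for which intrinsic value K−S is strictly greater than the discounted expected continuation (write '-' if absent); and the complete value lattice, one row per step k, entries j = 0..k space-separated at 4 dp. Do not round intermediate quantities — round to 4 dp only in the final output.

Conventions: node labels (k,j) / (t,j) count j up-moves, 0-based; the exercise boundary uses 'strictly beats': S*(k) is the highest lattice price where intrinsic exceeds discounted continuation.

params: Δt=0.26000 u=1.16351 d=0.85947 q=0.47249 e^(-rΔt)=0.98734
t_6 payoffs: 77.2424 58.2184 32.4645 0.0000 0.0000 0.0000 0.0000
t_5: node(5,0) S=62.5707 payoff=68.4493 vs cont=67.3897 → 68.4493 [stop]  node(5,1) S=84.7054 payoff=46.3146 vs cont=45.4669 → 46.3146 [stop]  node(5,2) S=114.6703 payoff=16.3497 vs cont=16.9085 → 16.9085 [wait]  node(5,3) S=155.2354 payoff=0.0000 vs cont=0.0000 → 0.0000 [wait]  node(5,4) S=210.1507 payoff=0.0000 vs cont=0.0000 → 0.0000 [wait]  node(5,5) S=284.4924 payoff=0.0000 vs cont=0.0000 → 0.0000 [wait]  ⇒ S*(5)=84.7054
t_4: node(4,0) S=72.8016 payoff=58.2184 vs cont=57.2567 → 58.2184 [stop]  node(4,1) S=98.5555 payoff=32.4645 vs cont=32.0101 → 32.4645 [stop]  node(4,2) S=133.4200 payoff=0.0000 vs cont=8.8065 → 8.8065 [wait]  node(4,3) S=180.6179 payoff=0.0000 vs cont=0.0000 → 0.0000 [wait]  node(4,4) S=244.5123 payoff=0.0000 vs cont=0.0000 → 0.0000 [wait]  ⇒ S*(4)=98.5555
t_3: node(3,0) S=84.7054 payoff=46.3146 vs cont=45.4669 → 46.3146 [stop]  node(3,1) S=114.6703 payoff=16.3497 vs cont=21.0169 → 21.0169 [wait]  node(3,2) S=155.2354 payoff=0.0000 vs cont=4.5867 → 4.5867 [wait]  node(3,3) S=210.1507 payoff=0.0000 vs cont=0.0000 → 0.0000 [wait]  ⇒ S*(3)=84.7054
t_2: node(2,0) S=98.5555 payoff=32.4645 vs cont=33.9267 → 33.9267 [wait]  node(2,1) S=133.4200 payoff=0.0000 vs cont=13.0860 → 13.0860 [wait]  node(2,2) S=180.6179 payoff=0.0000 vs cont=2.3889 → 2.3889 [wait]  ⇒ S*(2)=-
t_1: node(1,0) S=114.6703 payoff=16.3497 vs cont=23.7748 → 23.7748 [wait]  node(1,1) S=155.2354 payoff=0.0000 vs cont=7.9301 → 7.9301 [wait]  ⇒ S*(1)=-
t_0: node(0,0) S=133.4200 payoff=0.0000 vs cont=16.0821 → 16.0821 [wait]  ⇒ S*(0)=-

price = 16.0821
boundary = - - - 84.7054 98.5555 84.7054
tree:
16.0821
23.7748 7.9301
33.9267 13.0860 2.3889
46.3146 21.0169 4.5867 0.0000
58.2184 32.4645 8.8065 0.0000 0.0000
68.4493 46.3146 16.9085 0.0000 0.0000 0.0000
77.2424 58.2184 32.4645 0.0000 0.0000 0.0000 0.0000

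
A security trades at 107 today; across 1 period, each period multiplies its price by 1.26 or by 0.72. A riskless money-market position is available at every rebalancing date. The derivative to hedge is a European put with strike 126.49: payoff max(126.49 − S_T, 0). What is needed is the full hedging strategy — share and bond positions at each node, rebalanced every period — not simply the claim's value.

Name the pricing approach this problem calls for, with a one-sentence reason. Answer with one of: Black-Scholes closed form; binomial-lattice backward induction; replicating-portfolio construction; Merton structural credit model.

framework: replicating-portfolio construction

Key observation: the deliverable is the dynamic trading strategy on the 1-step tree (spot 107, moves 1.26 and 0.72), so the valuation must go through the node-by-node replicating-portfolio solve.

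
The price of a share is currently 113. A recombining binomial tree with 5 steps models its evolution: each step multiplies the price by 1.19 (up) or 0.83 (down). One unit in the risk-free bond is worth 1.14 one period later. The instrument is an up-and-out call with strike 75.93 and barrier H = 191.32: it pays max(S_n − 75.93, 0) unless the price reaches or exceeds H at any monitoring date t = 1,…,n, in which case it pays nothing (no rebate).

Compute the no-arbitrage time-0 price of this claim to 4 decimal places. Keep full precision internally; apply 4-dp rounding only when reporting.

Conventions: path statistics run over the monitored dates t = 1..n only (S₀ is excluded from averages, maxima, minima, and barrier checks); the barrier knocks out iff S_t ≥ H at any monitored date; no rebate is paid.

No-arbitrage gives p* = (R−d)/(u−d) = 0.8611: enumerate every path, weight its payoff by its p*-probability, and discount by R^5.
Enumerate all 2^5 = 32 price paths (U = up ×1.19, D = down ×0.83); each path with k up-moves has probability p*^k·(1−p*)^(5−k).
DDDDD: M=93.7900, payoff=0.0000, prob=0.000052
UDDDD: M=134.4700, payoff=0.0000, prob=0.000320
DUDDD: M=111.6101, payoff=0.0000, prob=0.000320
UUDDD: M=160.0193, payoff=15.5670, prob=0.001987
DDUDD: M=93.7900, payoff=0.0000, prob=0.000320
UDUDD: M=134.4700, payoff=15.5670, prob=0.001987
DUUDD: M=132.8160, payoff=15.5670, prob=0.001987
UUUDD: M=190.4230, payoff=55.2524, prob=0.012317
DDDUD: M=93.7900, payoff=0.0000, prob=0.000320
UDDUD: M=134.4700, payoff=15.5670, prob=0.001987
DUDUD: M=111.6101, payoff=15.5670, prob=0.001987
UUDUD: M=160.0193, payoff=55.2524, prob=0.012317
DDUUD: M=110.2373, payoff=15.5670, prob=0.001987
UDUUD: M=158.0511, payoff=55.2524, prob=0.012317
DUUUD: M=158.0511, payoff=55.2524, prob=0.012317
UUUUD: M=226.6033, payoff=0.0000, prob=0.076367
DDDDU: M=93.7900, payoff=0.0000, prob=0.000320
UDDDU: M=134.4700, payoff=15.5670, prob=0.001987
DUDDU: M=111.6101, payoff=15.5670, prob=0.001987
UUDDU: M=160.0193, payoff=55.2524, prob=0.012317
DDUDU: M=93.7900, payoff=15.5670, prob=0.001987
UDUDU: M=134.4700, payoff=55.2524, prob=0.012317
DUUDU: M=132.8160, payoff=55.2524, prob=0.012317
UUUDU: M=190.4230, payoff=112.1508, prob=0.076367
DDDUU: M=93.7900, payoff=15.5670, prob=0.001987
UDDUU: M=134.4700, payoff=55.2524, prob=0.012317
DUDUU: M=131.1824, payoff=55.2524, prob=0.012317
UUDUU: M=188.0808, payoff=112.1508, prob=0.076367
DDUUU: M=131.1824, payoff=55.2524, prob=0.012317
UDUUU: M=188.0808, payoff=112.1508, prob=0.076367
DUUUU: M=188.0808, payoff=112.1508, prob=0.076367
UUUUU: M=269.6580, payoff=0.0000, prob=0.473474
Price = Σ prob·payoff / R^5 = 41.373171 / 1.925415 = 21.4879

price = 21.4879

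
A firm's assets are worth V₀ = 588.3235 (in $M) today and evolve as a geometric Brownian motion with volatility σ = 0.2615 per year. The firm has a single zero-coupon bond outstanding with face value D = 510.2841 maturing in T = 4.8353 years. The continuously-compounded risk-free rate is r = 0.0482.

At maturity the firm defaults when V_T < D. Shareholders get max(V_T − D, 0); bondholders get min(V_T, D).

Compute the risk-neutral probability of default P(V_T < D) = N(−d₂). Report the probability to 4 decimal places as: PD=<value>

Equity is a call on the firm's assets struck at D = 510.2841:
d₁ = [ln(V₀/D) + (r + σ²/2)T] / (σ√T)
   = [ln(588.3235/510.2841) + (0.0482 + 0.5·0.2615²)·4.8353] / (0.2615·√4.8353)
   = [0.142309 + 0.398386] / 0.575021 = 0.940306
d₂ = d₁ − σ√T = 0.940306 − 0.575021 = 0.365285
risk-neutral PD = N(−d₂) = N(-0.365285) = 0.357449

PD=0.3574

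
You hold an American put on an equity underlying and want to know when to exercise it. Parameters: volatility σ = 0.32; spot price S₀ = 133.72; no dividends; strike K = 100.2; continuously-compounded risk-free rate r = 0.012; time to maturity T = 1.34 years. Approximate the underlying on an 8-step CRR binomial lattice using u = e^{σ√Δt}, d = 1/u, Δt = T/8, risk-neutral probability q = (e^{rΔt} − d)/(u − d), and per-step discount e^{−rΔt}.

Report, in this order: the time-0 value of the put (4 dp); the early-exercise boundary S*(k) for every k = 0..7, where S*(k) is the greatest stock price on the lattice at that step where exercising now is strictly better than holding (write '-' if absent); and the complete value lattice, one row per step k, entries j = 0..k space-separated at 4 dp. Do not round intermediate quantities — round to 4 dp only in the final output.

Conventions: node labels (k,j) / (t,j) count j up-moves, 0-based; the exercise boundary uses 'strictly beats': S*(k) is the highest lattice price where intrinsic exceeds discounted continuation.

price = 4.6747
boundary = - - - - - 69.4717 60.9439 69.4717
tree:
4.6747
7.2276 1.8725
10.9167 3.1803 0.4348
16.0227 5.3188 0.8297 0.0000
22.6919 8.7182 1.5835 0.0000 0.0000
30.7283 13.9045 3.0221 0.0000 0.0000 0.0000
39.2561 21.3186 5.7676 0.0000 0.0000 0.0000 0.0000
46.7371 30.7283 11.0074 0.0000 0.0000 0.0000 0.0000 0.0000
53.2998 39.2561 21.0072 0.0000 0.0000 0.0000 0.0000 0.0000 0.0000

Δt=0.16750  u=1.13993  d=0.87725  q=0.47496  discount=0.99799
step 8 (expiry): payoffs max(K−S,0) = 53.2998 39.2561 21.0072 0.0000 0.0000 0.0000 0.0000 0.0000 0.0000
step 7: (k=7,j=0): S=53.4629, K−S=46.7371, hold=46.5359 ⇒ V=46.7371 exercise | (k=7,j=1): S=69.4717, K−S=30.7283, hold=30.5271 ⇒ V=30.7283 exercise | (k=7,j=2): S=90.2741, K−S=9.9259, hold=11.0074 ⇒ V=11.0074 continue | (k=7,j=3): S=117.3056, K−S=0.0000, hold=0.0000 ⇒ V=0.0000 continue | (k=7,j=4): S=152.4313, K−S=0.0000, hold=0.0000 ⇒ V=0.0000 continue | (k=7,j=5): S=198.0749, K−S=0.0000, hold=0.0000 ⇒ V=0.0000 continue | (k=7,j=6): S=257.3858, K−S=0.0000, hold=0.0000 ⇒ V=0.0000 continue | (k=7,j=7): S=334.4567, K−S=0.0000, hold=0.0000 ⇒ V=0.0000 continue  boundary S*=69.4717
step 6: (k=6,j=0): S=60.9439, K−S=39.2561, hold=39.0549 ⇒ V=39.2561 exercise | (k=6,j=1): S=79.1928, K−S=21.0072, hold=21.3186 ⇒ V=21.3186 continue | (k=6,j=2): S=102.9061, K−S=0.0000, hold=5.7676 ⇒ V=5.7676 continue | (k=6,j=3): S=133.7200, K−S=0.0000, hold=0.0000 ⇒ V=0.0000 continue | (k=6,j=4): S=173.7607, K−S=0.0000, hold=0.0000 ⇒ V=0.0000 continue | (k=6,j=5): S=225.7912, K−S=0.0000, hold=0.0000 ⇒ V=0.0000 continue | (k=6,j=6): S=293.4015, K−S=0.0000, hold=0.0000 ⇒ V=0.0000 continue  boundary S*=60.9439
step 5: (k=5,j=0): S=69.4717, K−S=30.7283, hold=30.6747 ⇒ V=30.7283 exercise | (k=5,j=1): S=90.2741, K−S=9.9259, hold=13.9045 ⇒ V=13.9045 continue | (k=5,j=2): S=117.3056, K−S=0.0000, hold=3.0221 ⇒ V=3.0221 continue | (k=5,j=3): S=152.4313, K−S=0.0000, hold=0.0000 ⇒ V=0.0000 continue | (k=5,j=4): S=198.0749, K−S=0.0000, hold=0.0000 ⇒ V=0.0000 continue | (k=5,j=5): S=257.3858, K−S=0.0000, hold=0.0000 ⇒ V=0.0000 continue  boundary S*=69.4717
step 4: (k=4,j=0): S=79.1928, K−S=21.0072, hold=22.6919 ⇒ V=22.6919 continue | (k=4,j=1): S=102.9061, K−S=0.0000, hold=8.7182 ⇒ V=8.7182 continue | (k=4,j=2): S=133.7200, K−S=0.0000, hold=1.5835 ⇒ V=1.5835 continue | (k=4,j=3): S=173.7607, K−S=0.0000, hold=0.0000 ⇒ V=0.0000 continue | (k=4,j=4): S=225.7912, K−S=0.0000, hold=0.0000 ⇒ V=0.0000 continue  boundary S*=-
step 3: (k=3,j=0): S=90.2741, K−S=9.9259, hold=16.0227 ⇒ V=16.0227 continue | (k=3,j=1): S=117.3056, K−S=0.0000, hold=5.3188 ⇒ V=5.3188 continue | (k=3,j=2): S=152.4313, K−S=0.0000, hold=0.8297 ⇒ V=0.8297 continue | (k=3,j=3): S=198.0749, K−S=0.0000, hold=0.0000 ⇒ V=0.0000 continue  boundary S*=-
step 2: (k=2,j=0): S=102.9061, K−S=0.0000, hold=10.9167 ⇒ V=10.9167 continue | (k=2,j=1): S=133.7200, K−S=0.0000, hold=3.1803 ⇒ V=3.1803 continue | (k=2,j=2): S=173.7607, K−S=0.0000, hold=0.4348 ⇒ V=0.4348 continue  boundary S*=-
step 1: (k=1,j=0): S=117.3056, K−S=0.0000, hold=7.2276 ⇒ V=7.2276 continue | (k=1,j=1): S=152.4313, K−S=0.0000, hold=1.8725 ⇒ V=1.8725 continue  boundary S*=-
step 0: (k=0,j=0): S=133.7200, K−S=0.0000, hold=4.6747 ⇒ V=4.6747 continue  boundary S*=-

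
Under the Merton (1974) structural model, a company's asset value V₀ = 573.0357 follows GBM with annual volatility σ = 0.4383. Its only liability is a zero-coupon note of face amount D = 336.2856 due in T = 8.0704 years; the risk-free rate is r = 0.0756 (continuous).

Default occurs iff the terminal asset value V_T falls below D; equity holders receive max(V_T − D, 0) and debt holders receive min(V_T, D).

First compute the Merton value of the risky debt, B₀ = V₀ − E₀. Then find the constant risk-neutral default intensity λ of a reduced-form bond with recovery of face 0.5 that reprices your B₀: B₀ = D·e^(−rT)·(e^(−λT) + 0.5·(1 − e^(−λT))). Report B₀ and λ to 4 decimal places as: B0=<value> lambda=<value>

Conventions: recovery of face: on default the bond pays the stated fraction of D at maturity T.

B0=147.9353 lambda=0.0593

With assets at 573.0357 and a single debt payment of 336.2856 at 8.0704 years:
d₁ = [ln(V₀/D) + (r + σ²/2)T] / (σ√T)
   = [ln(573.0357/336.2856) + (0.0756 + 0.5·0.4383²)·8.0704] / (0.4383·√8.0704)
   = [0.532987 + 1.385312] / 1.245142 = 1.540626
d₂ = d₁ − σ√T = 1.540626 − 1.245142 = 0.295484
N(d₁) = 0.938296,  N(d₂) = 0.616188,  e^(−rT) = 0.543284
E₀ = V₀·N(d₁) − D·e^(−rT)·N(d₂)
   = 573.0357·0.938296 − 336.2856·0.543284·0.616188 = 425.100421
B₀ = V₀ − E₀ = 573.0357 − 425.100421 = 147.935279
e^(−λT) = (B₀·e^(rT)/D − 0.5)/(1 − 0.5) = (147.9353·1.840656/336.2856 − 0.5)/0.5 = 0.61944523
λ = −ln(0.61944523)/8.0704 = 0.059344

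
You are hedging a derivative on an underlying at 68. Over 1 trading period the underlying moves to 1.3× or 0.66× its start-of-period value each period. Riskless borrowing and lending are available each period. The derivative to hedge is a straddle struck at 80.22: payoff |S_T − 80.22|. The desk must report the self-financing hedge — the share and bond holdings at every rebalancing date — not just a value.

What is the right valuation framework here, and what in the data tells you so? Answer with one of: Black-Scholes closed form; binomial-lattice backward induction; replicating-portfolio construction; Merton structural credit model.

framework: replicating-portfolio construction

Key observation: the task asks for the hedge itself — share and bond holdings at every node of the 1-period tree on spot 68 with factors 1.3/0.66 — which is exactly what the replicating-portfolio construction produces.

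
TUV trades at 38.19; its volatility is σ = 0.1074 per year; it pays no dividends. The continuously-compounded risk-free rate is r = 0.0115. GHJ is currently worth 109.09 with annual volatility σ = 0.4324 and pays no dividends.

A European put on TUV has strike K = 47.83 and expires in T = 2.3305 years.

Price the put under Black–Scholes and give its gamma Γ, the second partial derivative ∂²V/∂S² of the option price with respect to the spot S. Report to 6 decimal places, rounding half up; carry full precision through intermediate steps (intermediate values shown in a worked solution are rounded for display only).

σ√T = 0.1074·√2.3305 = 0.163957
d₁ = (ln(S/K) + (r+σ²/2)T) / (σ√T) = (ln(38.19/47.83) + (0.0115+0.1074²/2)·2.3305) / 0.163957 = (-0.225079 + 0.040242) / 0.163957 = -1.127358
d₂ = d₁ − σ√T = -1.127358 − 0.163957 = -1.291314
e^{−rT} = 0.973555
N(−d₁) = 0.870204,  N(−d₂) = 0.901703
Put price V = K·e^{−rT}·N(−d₂) − S·N(−d₁) = 41.987915 − 33.233106 = 8.754810
φ(d₁) = (1/√(2π))·e^{−d₁²/2} = 0.211315
Γ = φ(d₁) / (S·σ·√T) = 0.033748

price = 8.754810
Γ = 0.033748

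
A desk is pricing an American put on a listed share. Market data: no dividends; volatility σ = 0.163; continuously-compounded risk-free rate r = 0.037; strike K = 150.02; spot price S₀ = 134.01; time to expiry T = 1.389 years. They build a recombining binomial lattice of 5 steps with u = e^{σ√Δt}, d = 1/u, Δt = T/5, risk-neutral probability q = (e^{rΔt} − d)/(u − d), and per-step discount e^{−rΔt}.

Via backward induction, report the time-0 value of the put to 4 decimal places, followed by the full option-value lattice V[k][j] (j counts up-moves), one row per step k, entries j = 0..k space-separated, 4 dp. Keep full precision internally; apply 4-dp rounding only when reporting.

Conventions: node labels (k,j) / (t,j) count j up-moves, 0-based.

params: Δt=0.27780 u=1.08971 d=0.91768 q=0.53859 e^(-rΔt)=0.98977
t_5 payoffs: 62.8069 46.4572 27.0424 3.9879 0.0000 0.0000
k=4: node(4,0) S=95.0370 payoff=54.9830 vs cont=53.4489 → 54.9830 [stop]  node(4,1) S=112.8535 payoff=37.1665 vs cont=35.6324 → 37.1665 [stop]  node(4,2) S=134.0100 payoff=16.0100 vs cont=14.4759 → 16.0100 [stop]  node(4,3) S=159.1327 payoff=0.0000 vs cont=1.8212 → 1.8212 [wait]  node(4,4) S=188.9651 payoff=0.0000 vs cont=0.0000 → 0.0000 [wait]
k=3: node(3,0) S=103.5628 payoff=46.4572 vs cont=44.9231 → 46.4572 [stop]  node(3,1) S=122.9776 payoff=27.0424 vs cont=25.5083 → 27.0424 [stop]  node(3,2) S=146.0321 payoff=3.9879 vs cont=8.2825 → 8.2825 [wait]  node(3,3) S=173.4085 payoff=0.0000 vs cont=0.8317 → 0.8317 [wait]
k=2: node(2,0) S=112.8535 payoff=37.1665 vs cont=35.6324 → 37.1665 [stop]  node(2,1) S=134.0100 payoff=16.0100 vs cont=16.7653 → 16.7653 [wait]  node(2,2) S=159.1327 payoff=0.0000 vs cont=4.2259 → 4.2259 [wait]
k=1: node(1,0) S=122.9776 payoff=27.0424 vs cont=25.9109 → 27.0424 [stop]  node(1,1) S=146.0321 payoff=3.9879 vs cont=9.9093 → 9.9093 [wait]
k=0: node(0,0) S=134.0100 payoff=16.0100 vs cont=17.6325 → 17.6325 [wait]

price = 17.6325
tree:
17.6325
27.0424 9.9093
37.1665 16.7653 4.2259
46.4572 27.0424 8.2825 0.8317
54.9830 37.1665 16.0100 1.8212 0.0000
62.8069 46.4572 27.0424 3.9879 0.0000 0.0000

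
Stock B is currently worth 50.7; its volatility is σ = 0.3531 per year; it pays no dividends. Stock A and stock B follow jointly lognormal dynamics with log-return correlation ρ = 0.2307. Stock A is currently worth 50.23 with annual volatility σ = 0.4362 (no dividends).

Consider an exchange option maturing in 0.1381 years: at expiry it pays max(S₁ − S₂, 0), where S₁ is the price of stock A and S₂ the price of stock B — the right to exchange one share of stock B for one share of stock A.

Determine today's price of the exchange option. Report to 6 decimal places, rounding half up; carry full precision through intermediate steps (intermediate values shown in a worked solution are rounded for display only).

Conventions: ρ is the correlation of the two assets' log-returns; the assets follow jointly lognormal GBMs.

σ_eff = √(σ₁² + σ₂² − 2ρσ₁σ₂) = √(0.4362² + 0.3531² − 2·0.2307·0.4362·0.3531) = 0.493846
d₁ = (ln(S₁/S₂) + (q₂ − q₁ + σ_eff²/2)T) / (σ_eff√T) = (ln(50.23/50.7) + (0.0 − 0.0 + 0.121942)·0.1381) / 0.183522 = 0.041013
d₂ = d₁ − σ_eff√T = 0.041013 − 0.183522 = -0.142509
N(d₁) = 0.516357,  N(d₂) = 0.443339
V = S₁·e^{−q₁T}·N(d₁) − S₂·e^{−q₂T}·N(d₂) = 25.936619 − 22.477277 = 3.459342
Key observation: r never enters — measured in units of stock B, the claim is a call on S₁/S₂ struck at 1, so only the dividend yields and σ_eff matter.

exchange price = 3.459342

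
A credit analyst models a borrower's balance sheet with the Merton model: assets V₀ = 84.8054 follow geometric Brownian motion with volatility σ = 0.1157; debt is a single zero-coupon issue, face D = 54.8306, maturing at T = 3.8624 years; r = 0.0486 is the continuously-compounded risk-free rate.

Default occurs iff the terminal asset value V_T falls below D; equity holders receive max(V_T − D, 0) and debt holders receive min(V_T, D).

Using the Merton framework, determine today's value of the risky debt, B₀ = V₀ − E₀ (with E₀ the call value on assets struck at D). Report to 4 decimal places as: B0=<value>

B0=45.4336

Apply the equity-as-call identities (strike 54.8306, horizon 3.8624 years):
d₁ = [ln(V₀/D) + (r + σ²/2)T] / (σ√T)
   = [ln(84.8054/54.8306) + (0.0486 + 0.5·0.1157²)·3.8624] / (0.1157·√3.8624)
   = [0.436111 + 0.213565] / 0.227385 = 2.857159
d₂ = d₁ − σ√T = 2.857159 − 0.227385 = 2.629774
N(d₁) = 0.997863,  N(d₂) = 0.995728,  e^(−rT) = 0.828853
E₀ = V₀·N(d₁) − D·e^(−rT)·N(d₂)
   = 84.8054·0.997863 − 54.8306·0.828853·0.995728 = 39.371801
B₀ = V₀ − E₀ = 84.8054 − 39.371801 = 45.433599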